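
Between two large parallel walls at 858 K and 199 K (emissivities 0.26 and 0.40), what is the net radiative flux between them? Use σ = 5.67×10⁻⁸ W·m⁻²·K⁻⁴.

q ≈ 5730 W/m²

For two large parallel gray plates, q = σ(T₁⁴ − T₂⁴) / (1/ε₁ + 1/ε₂ − 1).
1/ε₁ + 1/ε₂ − 1 = 1/0.26 + 1/0.40 − 1 = 5.346.
T₁⁴ − T₂⁴ = 5.42×10^11 − 1.57×10^9 = 5.40×10^11 K⁴.
q = 5.67×10⁻⁸ × 5.40×10^11 / 5.346 = 5730 W/m².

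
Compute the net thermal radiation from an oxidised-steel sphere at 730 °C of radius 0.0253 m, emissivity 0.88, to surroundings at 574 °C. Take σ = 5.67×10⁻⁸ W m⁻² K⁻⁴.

A = 4πr² = 4π × (0.0253)² = 8.04×10^-3 m².
Convert: 730 °C = 1003 K; 574 °C = 847 K.
Q = εσA(T⁴ − T_s⁴). T⁴ − T_s⁴ = (1003)⁴ − (847)⁴ = 1.01×10^12 − 5.15×10^11 = 4.97×10^11 K⁴.
Q = 0.88 × 5.67×10⁻⁸ × 8.04×10^-3 × 4.97×10^11 = 200 W.

Q ≈ 200 W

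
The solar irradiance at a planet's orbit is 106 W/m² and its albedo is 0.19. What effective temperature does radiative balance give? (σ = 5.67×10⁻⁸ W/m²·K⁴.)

T ≈ 139 K

Power absorbed = (1−a)S·πR²; power emitted = 4πR²σT⁴. Equating and cancelling πR²:
T = ((1−a)S / 4σ)^(1/4) = (85.9 / (4 × 5.67×10⁻⁸))^(1/4) = (3.79×10^8)^(1/4).
T = 139 K.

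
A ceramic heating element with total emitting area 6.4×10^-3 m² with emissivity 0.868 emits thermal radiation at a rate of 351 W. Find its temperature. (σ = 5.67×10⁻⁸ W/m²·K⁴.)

T ≈ 1030 K

From P = εσAT⁴, T = (P / εσA)^(1/4) = (351 / (0.868 × 5.67×10⁻⁸ × 6.40×10^-3))^(1/4).
T = (1.11×10^12)^(1/4) = 1030 K.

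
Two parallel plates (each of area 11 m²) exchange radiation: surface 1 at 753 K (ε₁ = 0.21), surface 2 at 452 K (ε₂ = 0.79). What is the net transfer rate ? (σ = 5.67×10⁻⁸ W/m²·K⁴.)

Q ≈ 34700 W

For two large parallel gray plates, q = σ(T₁⁴ − T₂⁴) / (1/ε₁ + 1/ε₂ − 1).
1/ε₁ + 1/ε₂ − 1 = 1/0.21 + 1/0.79 − 1 = 5.028.
T₁⁴ − T₂⁴ = 3.21×10^11 − 4.17×10^10 = 2.80×10^11 K⁴.
q = 5.67×10⁻⁸ × 2.80×10^11 / 5.028 = 3150 W/m².
Q = q·A = 3150 × 11 = 34700 W.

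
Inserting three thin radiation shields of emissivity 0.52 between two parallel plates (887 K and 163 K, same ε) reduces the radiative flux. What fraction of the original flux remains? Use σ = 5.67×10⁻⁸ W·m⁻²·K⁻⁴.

With N identical shields there are N+1 = 4 gaps in series, each with the same radiative resistance, so the flux falls to 1/(N+1) of its unshielded value.

ratio ≈ 0.250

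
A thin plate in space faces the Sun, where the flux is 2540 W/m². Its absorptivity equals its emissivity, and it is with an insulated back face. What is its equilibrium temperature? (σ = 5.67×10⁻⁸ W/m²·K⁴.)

Absorbed flux αS = emitted flux εσT⁴ (one radiating face); with α = ε, T = (S/σ)^(1/4).
T = (2540 / 5.67×10⁻⁸)^(1/4) = (4.48×10^10)^(1/4).
T = 460 K.

T ≈ 460 K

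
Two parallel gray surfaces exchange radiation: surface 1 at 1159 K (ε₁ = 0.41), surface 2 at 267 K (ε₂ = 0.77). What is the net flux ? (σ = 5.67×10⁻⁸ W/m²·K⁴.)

q ≈ 37300 W/m²

For two large parallel gray plates, q = σ(T₁⁴ − T₂⁴) / (1/ε₁ + 1/ε₂ − 1).
1/ε₁ + 1/ε₂ − 1 = 1/0.41 + 1/0.77 − 1 = 2.738.
T₁⁴ − T₂⁴ = 1.80×10^12 − 5.08×10^9 = 1.80×10^12 K⁴.
q = 5.67×10⁻⁸ × 1.80×10^12 / 2.738 = 37300 W/m².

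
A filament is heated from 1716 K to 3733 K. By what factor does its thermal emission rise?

ratio ≈ 22.4

P ∝ T⁴, so the ratio is (3733/1716)⁴ = (2.175)⁴ = 22.4.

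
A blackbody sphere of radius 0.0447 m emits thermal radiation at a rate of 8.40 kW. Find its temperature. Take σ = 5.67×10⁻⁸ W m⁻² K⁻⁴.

T ≈ 1560 K

A = 4πr² = 4π × (0.0447)² = 0.0251 m².
From P = σAT⁴, T = (P / σA)^(1/4) = (8400 / (5.67×10⁻⁸ × 0.0251))^(1/4).
T = (5.90×10^12)^(1/4) = 1560 K.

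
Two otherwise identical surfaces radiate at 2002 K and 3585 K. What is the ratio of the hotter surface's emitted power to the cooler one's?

ratio ≈ 10.3

P ∝ T⁴, so the ratio is (3585/2002)⁴ = (1.791)⁴ = 10.3.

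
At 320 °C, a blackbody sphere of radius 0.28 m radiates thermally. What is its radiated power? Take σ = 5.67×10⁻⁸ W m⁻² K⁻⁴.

A = 4πr² = 4π × (0.28)² = 0.985 m².
320 °C = 593 K.
P = σAT⁴ = 5.67×10⁻⁸ × 0.985 × (593)⁴ = 5.67×10⁻⁸ × 0.985 × 1.24×10^11.
P = 6910 W.

P ≈ 6910 W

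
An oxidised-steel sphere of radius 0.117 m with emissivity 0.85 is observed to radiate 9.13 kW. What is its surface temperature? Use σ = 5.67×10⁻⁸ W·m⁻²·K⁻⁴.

A = 4πr² = 4π × (0.117)² = 0.172 m².
From P = εσAT⁴, T = (P / εσA)^(1/4) = (9130 / (0.85 × 5.67×10⁻⁸ × 0.172))^(1/4).
T = (1.10×10^12)^(1/4) = 1020 K.

T ≈ 1020 K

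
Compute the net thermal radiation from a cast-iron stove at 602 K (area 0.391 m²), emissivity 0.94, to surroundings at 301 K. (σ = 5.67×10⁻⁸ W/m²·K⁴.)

Q ≈ 2570 W

Q = εσA(T⁴ − T_s⁴). T⁴ − T_s⁴ = (602)⁴ − (301)⁴ = 1.31×10^11 − 8.21×10^9 = 1.23×10^11 K⁴.
Q = 0.94 × 5.67×10⁻⁸ × 0.391 × 1.23×10^11 = 2570 W.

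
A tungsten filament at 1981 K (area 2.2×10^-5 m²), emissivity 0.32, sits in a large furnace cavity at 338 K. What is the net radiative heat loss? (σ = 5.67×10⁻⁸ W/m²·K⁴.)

Q = εσA(T⁴ − T_s⁴). T⁴ − T_s⁴ = (1981)⁴ − (338)⁴ = 1.54×10^13 − 1.31×10^10 = 1.54×10^13 K⁴.
Q = 0.32 × 5.67×10⁻⁸ × 2.20×10^-5 × 1.54×10^13 = 6.14 W.

Q ≈ 6.14 W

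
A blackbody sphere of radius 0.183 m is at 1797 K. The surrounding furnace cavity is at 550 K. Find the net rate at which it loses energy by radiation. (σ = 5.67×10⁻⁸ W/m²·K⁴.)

Q ≈ 2.47×10^5 W

A = 4πr² = 4π × (0.183)² = 0.421 m².
Q = σA(T⁴ − T_s⁴). T⁴ − T_s⁴ = (1797)⁴ − (550)⁴ = 1.04×10^13 − 9.15×10^10 = 1.03×10^13 K⁴.
Q = 5.67×10⁻⁸ × 0.421 × 1.03×10^13 = 2.47×10^5 W.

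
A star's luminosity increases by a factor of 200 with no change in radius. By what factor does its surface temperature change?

P ∝ T⁴ ⇒ T ∝ P^(1/4), so T scales by (200)^(1/4) = 3.76.

factor ≈ 3.76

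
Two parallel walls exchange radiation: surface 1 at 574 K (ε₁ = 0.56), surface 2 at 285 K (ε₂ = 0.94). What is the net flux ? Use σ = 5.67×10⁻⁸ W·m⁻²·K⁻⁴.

For two large parallel gray plates, q = σ(T₁⁴ − T₂⁴) / (1/ε₁ + 1/ε₂ − 1).
1/ε₁ + 1/ε₂ − 1 = 1/0.56 + 1/0.94 − 1 = 1.850.
T₁⁴ − T₂⁴ = 1.09×10^11 − 6.60×10^9 = 1.02×10^11 K⁴.
q = 5.67×10⁻⁸ × 1.02×10^11 / 1.850 = 3130 W/m².

q ≈ 3130 W/m²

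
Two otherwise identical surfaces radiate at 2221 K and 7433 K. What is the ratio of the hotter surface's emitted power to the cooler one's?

ratio ≈ 125

P ∝ T⁴, so the ratio is (7433/2221)⁴ = (3.347)⁴ = 125.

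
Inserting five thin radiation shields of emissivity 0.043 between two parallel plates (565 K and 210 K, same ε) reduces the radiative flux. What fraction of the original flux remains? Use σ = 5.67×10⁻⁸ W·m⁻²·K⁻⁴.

ratio ≈ 0.167

With N identical shields there are N+1 = 6 gaps in series, each with the same radiative resistance, so the flux falls to 1/(N+1) of its unshielded value.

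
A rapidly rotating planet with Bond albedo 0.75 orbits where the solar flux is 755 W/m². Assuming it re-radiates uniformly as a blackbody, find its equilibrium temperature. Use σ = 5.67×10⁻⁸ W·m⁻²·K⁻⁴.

T ≈ 170 K

Power absorbed = (1−a)S·πR²; power emitted = 4πR²σT⁴. Equating and cancelling πR²:
T = ((1−a)S / 4σ)^(1/4) = (189 / (4 × 5.67×10⁻⁸))^(1/4) = (8.32×10^8)^(1/4).
T = 170 K.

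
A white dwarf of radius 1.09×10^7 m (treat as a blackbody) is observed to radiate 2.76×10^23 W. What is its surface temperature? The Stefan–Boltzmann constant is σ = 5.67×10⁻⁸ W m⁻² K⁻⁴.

T ≈ 7560 K

A = 4πr² = 4π × (1.09×10^7)² = 1.49×10^15 m².
From P = σAT⁴, T = (P / σA)^(1/4) = (2.76×10^23 / (5.67×10⁻⁸ × 1.49×10^15))^(1/4).
T = (3.26×10^15)^(1/4) = 7560 K.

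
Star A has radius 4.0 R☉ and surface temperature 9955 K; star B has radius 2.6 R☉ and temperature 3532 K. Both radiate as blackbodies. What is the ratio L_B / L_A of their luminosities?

L = 4πR²σT⁴ ∝ R²T⁴, so L_B/L_A = (2.6/4.0)² × (3532/9955)⁴ = 0.423 × 0.0158 = 6.69×10^-3.

L_B/L_A ≈ 6.69×10^-3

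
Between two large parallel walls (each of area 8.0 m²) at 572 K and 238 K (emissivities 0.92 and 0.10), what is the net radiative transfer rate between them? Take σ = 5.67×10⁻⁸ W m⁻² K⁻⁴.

Q ≈ 4670 W

For two large parallel gray plates, q = σ(T₁⁴ − T₂⁴) / (1/ε₁ + 1/ε₂ − 1).
1/ε₁ + 1/ε₂ − 1 = 1/0.92 + 1/0.10 − 1 = 10.09.
T₁⁴ − T₂⁴ = 1.07×10^11 − 3.21×10^9 = 1.04×10^11 K⁴.
q = 5.67×10⁻⁸ × 1.04×10^11 / 10.09 = 584 W/m².
Q = q·A = 584 × 8.0 = 4670 W.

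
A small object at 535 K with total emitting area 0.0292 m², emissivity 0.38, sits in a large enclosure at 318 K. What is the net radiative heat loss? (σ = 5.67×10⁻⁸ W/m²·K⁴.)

Q ≈ 45.1 W

Q = εσA(T⁴ − T_s⁴). T⁴ − T_s⁴ = (535)⁴ − (318)⁴ = 8.19×10^10 − 1.02×10^10 = 7.17×10^10 K⁴.
Q = 0.38 × 5.67×10⁻⁸ × 0.0292 × 7.17×10^10 = 45.1 W.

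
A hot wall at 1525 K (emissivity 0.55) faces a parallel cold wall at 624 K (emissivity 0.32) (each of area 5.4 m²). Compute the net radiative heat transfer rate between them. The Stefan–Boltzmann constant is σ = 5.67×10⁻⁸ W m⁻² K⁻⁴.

Q ≈ 4.08×10^5 W

For two large parallel gray plates, q = σ(T₁⁴ − T₂⁴) / (1/ε₁ + 1/ε₂ − 1).
1/ε₁ + 1/ε₂ − 1 = 1/0.55 + 1/0.32 − 1 = 3.943.
T₁⁴ − T₂⁴ = 5.41×10^12 − 1.52×10^11 = 5.26×10^12 K⁴.
q = 5.67×10⁻⁸ × 5.26×10^12 / 3.943 = 75600 W/m².
Q = q·A = 75600 × 5.4 = 4.08×10^5 W.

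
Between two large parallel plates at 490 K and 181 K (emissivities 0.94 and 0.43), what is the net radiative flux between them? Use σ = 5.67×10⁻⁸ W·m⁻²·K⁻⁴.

q ≈ 1340 W/m²

For two large parallel gray plates, q = σ(T₁⁴ − T₂⁴) / (1/ε₁ + 1/ε₂ − 1).
1/ε₁ + 1/ε₂ − 1 = 1/0.94 + 1/0.43 − 1 = 2.389.
T₁⁴ − T₂⁴ = 5.76×10^10 − 1.07×10^9 = 5.66×10^10 K⁴.
q = 5.67×10⁻⁸ × 5.66×10^10 / 2.389 = 1340 W/m².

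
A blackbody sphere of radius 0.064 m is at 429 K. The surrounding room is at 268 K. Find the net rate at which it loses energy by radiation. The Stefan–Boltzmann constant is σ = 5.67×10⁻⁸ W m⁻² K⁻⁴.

A = 4πr² = 4π × (0.064)² = 0.0515 m².
Q = σA(T⁴ − T_s⁴). T⁴ − T_s⁴ = (429)⁴ − (268)⁴ = 3.39×10^10 − 5.16×10^9 = 2.87×10^10 K⁴.
Q = 5.67×10⁻⁸ × 0.0515 × 2.87×10^10 = 83.8 W.

Q ≈ 83.8 W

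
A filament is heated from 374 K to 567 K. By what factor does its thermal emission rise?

P ∝ T⁴, so the ratio is (567/374)⁴ = (1.516)⁴ = 5.28.

ratio ≈ 5.28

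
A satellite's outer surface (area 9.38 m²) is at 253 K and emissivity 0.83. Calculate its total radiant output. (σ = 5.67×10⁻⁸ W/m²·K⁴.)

P ≈ 1810 W

Stefan–Boltzmann: P = εσAT⁴ = 0.83 × 5.67×10⁻⁸ × 9.38 × (253)⁴ = 0.83 × 5.67×10⁻⁸ × 9.38 × 4.10×10^9.
P = 1810 W.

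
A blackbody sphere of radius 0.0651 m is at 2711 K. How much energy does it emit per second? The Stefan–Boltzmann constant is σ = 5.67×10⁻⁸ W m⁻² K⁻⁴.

P ≈ 1.63×10^5 W

A = 4πr² = 4π × (0.0651)² = 0.0533 m².
P = σAT⁴ = 5.67×10⁻⁸ × 0.0533 × (2711)⁴ = 5.67×10⁻⁸ × 0.0533 × 5.40×10^13.
P = 1.63×10^5 W.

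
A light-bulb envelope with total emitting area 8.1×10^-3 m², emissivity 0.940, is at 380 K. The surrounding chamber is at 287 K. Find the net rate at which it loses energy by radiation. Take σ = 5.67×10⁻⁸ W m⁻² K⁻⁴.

Q ≈ 6.07 W

Q = εσA(T⁴ − T_s⁴). T⁴ − T_s⁴ = (380)⁴ − (287)⁴ = 2.09×10^10 − 6.78×10^9 = 1.41×10^10 K⁴.
Q = 0.940 × 5.67×10⁻⁸ × 8.10×10^-3 × 1.41×10^10 = 6.07 W.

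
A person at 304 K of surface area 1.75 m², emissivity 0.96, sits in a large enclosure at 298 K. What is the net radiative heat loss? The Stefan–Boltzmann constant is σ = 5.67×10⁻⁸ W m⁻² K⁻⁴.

Q = εσA(T⁴ − T_s⁴). T⁴ − T_s⁴ = (304)⁴ − (298)⁴ = 8.54×10^9 − 7.89×10^9 = 6.55×10^8 K⁴.
Q = 0.96 × 5.67×10⁻⁸ × 1.75 × 6.55×10^8 = 62.4 W.

Q ≈ 62.4 W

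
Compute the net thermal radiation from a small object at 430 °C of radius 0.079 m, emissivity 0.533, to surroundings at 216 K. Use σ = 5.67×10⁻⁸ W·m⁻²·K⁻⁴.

Q ≈ 574 W

A = 4πr² = 4π × (0.079)² = 0.0784 m².
Convert: 430 °C = 703 K.
Q = εσA(T⁴ − T_s⁴). T⁴ − T_s⁴ = (703)⁴ − (216)⁴ = 2.44×10^11 − 2.18×10^9 = 2.42×10^11 K⁴.
Q = 0.533 × 5.67×10⁻⁸ × 0.0784 × 2.42×10^11 = 574 W.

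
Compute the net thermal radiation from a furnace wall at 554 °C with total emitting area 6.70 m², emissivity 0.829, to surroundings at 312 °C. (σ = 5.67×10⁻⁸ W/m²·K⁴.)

Q ≈ 1.10×10^5 W

Convert: 554 °C = 827 K; 312 °C = 585 K.
Q = εσA(T⁴ − T_s⁴). T⁴ − T_s⁴ = (827)⁴ − (585)⁴ = 4.68×10^11 − 1.17×10^11 = 3.51×10^11 K⁴.
Q = 0.829 × 5.67×10⁻⁸ × 6.70 × 3.51×10^11 = 1.10×10^5 W.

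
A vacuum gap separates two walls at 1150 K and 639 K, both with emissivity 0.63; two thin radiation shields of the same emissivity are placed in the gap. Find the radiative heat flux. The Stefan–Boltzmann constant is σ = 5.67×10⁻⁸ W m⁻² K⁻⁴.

Each of the 3 gaps contributes resistance (2/ε − 1) = 2/0.63 − 1 = 2.175; total = 6.524.
q = σ(T₁⁴ − T₂⁴) / 6.524 = 5.67×10⁻⁸ × 1.58×10^12 / 6.524 = 13800 W/m².

q ≈ 13800 W/m²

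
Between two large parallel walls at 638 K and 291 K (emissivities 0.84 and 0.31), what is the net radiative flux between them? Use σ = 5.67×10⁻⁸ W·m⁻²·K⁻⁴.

q ≈ 2630 W/m²

For two large parallel gray plates, q = σ(T₁⁴ − T₂⁴) / (1/ε₁ + 1/ε₂ − 1).
1/ε₁ + 1/ε₂ − 1 = 1/0.84 + 1/0.31 − 1 = 3.416.
T₁⁴ − T₂⁴ = 1.66×10^11 − 7.17×10^9 = 1.59×10^11 K⁴.
q = 5.67×10⁻⁸ × 1.59×10^11 / 3.416 = 2630 W/m².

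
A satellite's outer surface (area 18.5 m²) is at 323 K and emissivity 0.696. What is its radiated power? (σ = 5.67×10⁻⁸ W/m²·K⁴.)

P ≈ 7950 W

Stefan–Boltzmann: P = εσAT⁴ = 0.696 × 5.67×10⁻⁸ × 18.5 × (323)⁴ = 0.696 × 5.67×10⁻⁸ × 18.5 × 1.09×10^10.
P = 7950 W.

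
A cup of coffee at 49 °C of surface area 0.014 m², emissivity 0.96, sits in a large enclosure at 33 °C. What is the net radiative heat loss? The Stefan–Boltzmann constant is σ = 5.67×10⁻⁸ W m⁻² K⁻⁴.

Q ≈ 1.51 W

Convert: 49 °C = 322 K; 33 °C = 306 K.
Q = εσA(T⁴ − T_s⁴). T⁴ − T_s⁴ = (322)⁴ − (306)⁴ = 1.08×10^10 − 8.77×10^9 = 1.98×10^9 K⁴.
Q = 0.96 × 5.67×10⁻⁸ × 0.0140 × 1.98×10^9 = 1.51 W.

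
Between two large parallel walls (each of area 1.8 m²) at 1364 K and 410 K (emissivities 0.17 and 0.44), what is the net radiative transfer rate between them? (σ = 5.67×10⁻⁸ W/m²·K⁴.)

For two large parallel gray plates, q = σ(T₁⁴ − T₂⁴) / (1/ε₁ + 1/ε₂ − 1).
1/ε₁ + 1/ε₂ − 1 = 1/0.17 + 1/0.44 − 1 = 7.155.
T₁⁴ − T₂⁴ = 3.46×10^12 − 2.83×10^10 = 3.43×10^12 K⁴.
q = 5.67×10⁻⁸ × 3.43×10^12 / 7.155 = 27200 W/m².
Q = q·A = 27200 × 1.8 = 49000 W.

Q ≈ 49000 W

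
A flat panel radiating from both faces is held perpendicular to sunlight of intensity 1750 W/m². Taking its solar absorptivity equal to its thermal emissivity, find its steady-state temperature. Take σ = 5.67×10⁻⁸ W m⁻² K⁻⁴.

Absorbed flux αS = emitted flux 2εσT⁴ per unit area; with α = ε this gives T = (S/2σ)^(1/4).
T = (1750 / (2 × 5.67×10⁻⁸))^(1/4) = (1.54×10^10)^(1/4).
T = 352 K.

T ≈ 352 K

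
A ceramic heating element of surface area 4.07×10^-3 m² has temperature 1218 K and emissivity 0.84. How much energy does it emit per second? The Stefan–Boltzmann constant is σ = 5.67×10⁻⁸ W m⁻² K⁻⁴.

Stefan–Boltzmann: P = εσAT⁴ = 0.84 × 5.67×10⁻⁸ × 4.07×10^-3 × (1218)⁴ = 0.84 × 5.67×10⁻⁸ × 4.07×10^-3 × 2.20×10^12.
P = 427 W.

P ≈ 427 W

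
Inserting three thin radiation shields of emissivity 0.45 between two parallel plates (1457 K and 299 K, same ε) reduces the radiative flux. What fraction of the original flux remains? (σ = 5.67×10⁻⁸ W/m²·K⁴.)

ratio ≈ 0.250

With N identical shields there are N+1 = 4 gaps in series, each with the same radiative resistance, so the flux falls to 1/(N+1) of its unshielded value.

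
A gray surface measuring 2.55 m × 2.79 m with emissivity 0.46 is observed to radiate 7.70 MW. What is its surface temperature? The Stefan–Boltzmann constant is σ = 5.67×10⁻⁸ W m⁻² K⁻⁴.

A = 2.55 × 2.79 = 7.11 m².
From P = εσAT⁴, T = (P / εσA)^(1/4) = (7.70×10^6 / (0.46 × 5.67×10⁻⁸ × 7.11))^(1/4).
T = (4.15×10^13)^(1/4) = 2540 K.

T ≈ 2540 K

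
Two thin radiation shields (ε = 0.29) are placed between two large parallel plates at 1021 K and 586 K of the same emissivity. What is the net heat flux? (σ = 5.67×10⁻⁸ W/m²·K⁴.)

q ≈ 3110 W/m²

Each of the 3 gaps contributes resistance (2/ε − 1) = 2/0.29 − 1 = 5.897; total = 17.69.
q = σ(T₁⁴ − T₂⁴) / 17.69 = 5.67×10⁻⁸ × 9.69×10^11 / 17.69 = 3110 W/m².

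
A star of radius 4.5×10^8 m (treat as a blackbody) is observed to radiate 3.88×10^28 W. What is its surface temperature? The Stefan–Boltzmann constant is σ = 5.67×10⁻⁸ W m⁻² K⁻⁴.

T ≈ 22800 K

A = 4πr² = 4π × (4.5×10^8)² = 2.54×10^18 m².
From P = σAT⁴, T = (P / σA)^(1/4) = (3.88×10^28 / (5.67×10⁻⁸ × 2.54×10^18))^(1/4).
T = (2.69×10^17)^(1/4) = 22800 K.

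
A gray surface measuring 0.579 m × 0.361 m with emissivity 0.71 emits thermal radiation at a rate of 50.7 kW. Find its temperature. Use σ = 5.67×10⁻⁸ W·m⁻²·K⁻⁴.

A = 0.579 × 0.361 = 0.209 m².
From P = εσAT⁴, T = (P / εσA)^(1/4) = (50700 / (0.71 × 5.67×10⁻⁸ × 0.209))^(1/4).
T = (6.03×10^12)^(1/4) = 1570 K.

T ≈ 1570 K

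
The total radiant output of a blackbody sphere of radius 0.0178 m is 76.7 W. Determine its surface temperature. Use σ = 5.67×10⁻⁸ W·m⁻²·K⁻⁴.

A = 4πr² = 4π × (0.0178)² = 3.98×10^-3 m².
From P = σAT⁴, T = (P / σA)^(1/4) = (76.7 / (5.67×10⁻⁸ × 3.98×10^-3))^(1/4).
T = (3.40×10^11)^(1/4) = 763 K.

T ≈ 763 K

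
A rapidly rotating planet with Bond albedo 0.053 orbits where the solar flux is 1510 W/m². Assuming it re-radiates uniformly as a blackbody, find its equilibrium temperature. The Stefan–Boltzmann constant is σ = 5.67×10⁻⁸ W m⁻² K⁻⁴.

Power absorbed = (1−a)S·πR²; power emitted = 4πR²σT⁴. Equating and cancelling πR²:
T = ((1−a)S / 4σ)^(1/4) = (1430 / (4 × 5.67×10⁻⁸))^(1/4) = (6.30×10^9)^(1/4).
T = 282 K.

T ≈ 282 K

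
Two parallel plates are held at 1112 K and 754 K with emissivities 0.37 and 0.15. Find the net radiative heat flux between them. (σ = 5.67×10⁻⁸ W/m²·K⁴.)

For two large parallel gray plates, q = σ(T₁⁴ − T₂⁴) / (1/ε₁ + 1/ε₂ − 1).
1/ε₁ + 1/ε₂ − 1 = 1/0.37 + 1/0.15 − 1 = 8.369.
T₁⁴ − T₂⁴ = 1.53×10^12 − 3.23×10^11 = 1.21×10^12 K⁴.
q = 5.67×10⁻⁸ × 1.21×10^12 / 8.369 = 8170 W/m².

q ≈ 8170 W/m²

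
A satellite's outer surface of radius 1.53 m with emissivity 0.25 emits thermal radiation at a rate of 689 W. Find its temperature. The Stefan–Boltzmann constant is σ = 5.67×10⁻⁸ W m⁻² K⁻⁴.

A = 4πr² = 4π × (1.53)² = 29.4 m².
From P = εσAT⁴, T = (P / εσA)^(1/4) = (689 / (0.25 × 5.67×10⁻⁸ × 29.4))^(1/4).
T = (1.65×10^9)^(1/4) = 202 K.

T ≈ 202 K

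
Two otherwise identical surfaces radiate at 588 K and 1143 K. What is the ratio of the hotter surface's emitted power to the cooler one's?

P ∝ T⁴, so the ratio is (1143/588)⁴ = (1.944)⁴ = 14.3.

ratio ≈ 14.3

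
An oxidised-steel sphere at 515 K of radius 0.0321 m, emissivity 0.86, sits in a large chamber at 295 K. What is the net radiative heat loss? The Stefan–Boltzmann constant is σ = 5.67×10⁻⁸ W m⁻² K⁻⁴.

Q ≈ 39.6 W

A = 4πr² = 4π × (0.0321)² = 0.0129 m².
Q = εσA(T⁴ − T_s⁴). T⁴ − T_s⁴ = (515)⁴ − (295)⁴ = 7.03×10^10 − 7.57×10^9 = 6.28×10^10 K⁴.
Q = 0.86 × 5.67×10⁻⁸ × 0.0129 × 6.28×10^10 = 39.6 W.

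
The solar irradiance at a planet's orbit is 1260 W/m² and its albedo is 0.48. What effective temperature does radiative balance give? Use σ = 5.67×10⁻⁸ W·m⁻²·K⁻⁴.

Power absorbed = (1−a)S·πR²; power emitted = 4πR²σT⁴. Equating and cancelling πR²:
T = ((1−a)S / 4σ)^(1/4) = (655 / (4 × 5.67×10⁻⁸))^(1/4) = (2.89×10^9)^(1/4).
T = 232 K.

T ≈ 232 K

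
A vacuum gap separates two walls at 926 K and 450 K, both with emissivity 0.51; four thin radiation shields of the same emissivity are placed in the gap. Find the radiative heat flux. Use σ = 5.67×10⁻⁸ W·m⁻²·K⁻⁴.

q ≈ 2690 W/m²

Each of the 5 gaps contributes resistance (2/ε − 1) = 2/0.51 − 1 = 2.922; total = 14.61.
q = σ(T₁⁴ − T₂⁴) / 14.61 = 5.67×10⁻⁸ × 6.94×10^11 / 14.61 = 2690 W/m².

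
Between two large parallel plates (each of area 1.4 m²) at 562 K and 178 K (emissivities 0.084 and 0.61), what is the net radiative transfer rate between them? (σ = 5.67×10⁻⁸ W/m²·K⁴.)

Q ≈ 625 W

For two large parallel gray plates, q = σ(T₁⁴ − T₂⁴) / (1/ε₁ + 1/ε₂ − 1).
1/ε₁ + 1/ε₂ − 1 = 1/0.084 + 1/0.61 − 1 = 12.54.
T₁⁴ − T₂⁴ = 9.98×10^10 − 1.00×10^9 = 9.88×10^10 K⁴.
q = 5.67×10⁻⁸ × 9.88×10^10 / 12.54 = 446 W/m².
Q = q·A = 446 × 1.4 = 625 W.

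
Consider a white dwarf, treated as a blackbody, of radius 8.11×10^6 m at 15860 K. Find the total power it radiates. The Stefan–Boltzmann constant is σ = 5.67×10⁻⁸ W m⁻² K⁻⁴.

A = 4πr² = 4π × (8.11×10^6)² = 8.27×10^14 m².
P = σAT⁴ = 5.67×10⁻⁸ × 8.27×10^14 × (15860)⁴ = 5.67×10⁻⁸ × 8.27×10^14 × 6.33×10^16.
P = 2.97×10^24 W.

P ≈ 2.97×10^24 W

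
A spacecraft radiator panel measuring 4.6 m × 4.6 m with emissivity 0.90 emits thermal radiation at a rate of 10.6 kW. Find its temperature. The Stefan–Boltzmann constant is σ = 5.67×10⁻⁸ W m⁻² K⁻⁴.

T ≈ 315 K

A = 4.6 × 4.6 = 21.2 m².
From P = εσAT⁴, T = (P / εσA)^(1/4) = (10600 / (0.90 × 5.67×10⁻⁸ × 21.2))^(1/4).
T = (9.82×10^9)^(1/4) = 315 K.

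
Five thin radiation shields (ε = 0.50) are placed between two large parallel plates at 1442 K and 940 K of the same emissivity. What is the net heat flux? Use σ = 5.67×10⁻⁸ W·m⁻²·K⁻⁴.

Each of the 6 gaps contributes resistance (2/ε − 1) = 2/0.50 − 1 = 3.000; total = 18.00.
q = σ(T₁⁴ − T₂⁴) / 18.00 = 5.67×10⁻⁸ × 3.54×10^12 / 18.00 = 11200 W/m².

q ≈ 11200 W/m²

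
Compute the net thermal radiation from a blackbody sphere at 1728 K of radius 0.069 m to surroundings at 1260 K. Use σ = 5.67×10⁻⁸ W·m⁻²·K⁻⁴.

A = 4πr² = 4π × (0.069)² = 0.0598 m².
Q = σA(T⁴ − T_s⁴). T⁴ − T_s⁴ = (1728)⁴ − (1260)⁴ = 8.92×10^12 − 2.52×10^12 = 6.40×10^12 K⁴.
Q = 5.67×10⁻⁸ × 0.0598 × 6.40×10^12 = 21700 W.

Q ≈ 21700 W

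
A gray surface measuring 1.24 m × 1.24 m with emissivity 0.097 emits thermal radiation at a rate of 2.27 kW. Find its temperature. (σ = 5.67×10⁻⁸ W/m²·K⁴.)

A = 1.24 × 1.24 = 1.54 m².
From P = εσAT⁴, T = (P / εσA)^(1/4) = (2270 / (0.097 × 5.67×10⁻⁸ × 1.54))^(1/4).
T = (2.68×10^11)^(1/4) = 720 K.

T ≈ 720 K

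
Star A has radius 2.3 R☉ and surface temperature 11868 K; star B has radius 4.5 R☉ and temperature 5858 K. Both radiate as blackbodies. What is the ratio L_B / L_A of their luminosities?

L_B/L_A ≈ 0.227

L = 4πR²σT⁴ ∝ R²T⁴, so L_B/L_A = (4.5/2.3)² × (5858/11868)⁴ = 3.83 × 0.0594 = 0.227.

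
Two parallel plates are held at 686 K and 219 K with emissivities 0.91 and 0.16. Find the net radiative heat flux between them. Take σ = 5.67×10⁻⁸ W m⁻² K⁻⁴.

q ≈ 1960 W/m²

For two large parallel gray plates, q = σ(T₁⁴ − T₂⁴) / (1/ε₁ + 1/ε₂ − 1).
1/ε₁ + 1/ε₂ − 1 = 1/0.91 + 1/0.16 − 1 = 6.349.
T₁⁴ − T₂⁴ = 2.21×10^11 − 2.30×10^9 = 2.19×10^11 K⁴.
q = 5.67×10⁻⁸ × 2.19×10^11 / 6.349 = 1960 W/m².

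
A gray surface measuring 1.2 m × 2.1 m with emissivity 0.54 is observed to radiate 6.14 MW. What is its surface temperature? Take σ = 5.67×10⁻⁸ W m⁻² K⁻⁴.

A = 1.2 × 2.1 = 2.52 m².
From P = εσAT⁴, T = (P / εσA)^(1/4) = (6.14×10^6 / (0.54 × 5.67×10⁻⁸ × 2.52))^(1/4).
T = (7.96×10^13)^(1/4) = 2990 K.

T ≈ 2990 K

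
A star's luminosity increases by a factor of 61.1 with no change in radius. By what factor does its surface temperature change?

P ∝ T⁴ ⇒ T ∝ P^(1/4), so T scales by (61.1)^(1/4) = 2.80.

factor ≈ 2.80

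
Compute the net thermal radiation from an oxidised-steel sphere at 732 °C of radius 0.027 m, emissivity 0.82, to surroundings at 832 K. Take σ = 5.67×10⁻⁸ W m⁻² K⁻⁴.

A = 4πr² = 4π × (0.027)² = 9.16×10^-3 m².
Convert: 732 °C = 1005 K.
Q = εσA(T⁴ − T_s⁴). T⁴ − T_s⁴ = (1005)⁴ − (832)⁴ = 1.02×10^12 − 4.79×10^11 = 5.41×10^11 K⁴.
Q = 0.82 × 5.67×10⁻⁸ × 9.16×10^-3 × 5.41×10^11 = 230 W.

Q ≈ 230 W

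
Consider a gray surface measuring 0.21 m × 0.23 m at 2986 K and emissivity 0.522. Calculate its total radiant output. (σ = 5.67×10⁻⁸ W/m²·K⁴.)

P ≈ 1.14×10^5 W

A = 0.21 × 0.23 = 0.0483 m².
P = εσAT⁴ = 0.522 × 5.67×10⁻⁸ × 0.0483 × (2986)⁴ = 0.522 × 5.67×10⁻⁸ × 0.0483 × 7.95×10^13.
P = 1.14×10^5 W.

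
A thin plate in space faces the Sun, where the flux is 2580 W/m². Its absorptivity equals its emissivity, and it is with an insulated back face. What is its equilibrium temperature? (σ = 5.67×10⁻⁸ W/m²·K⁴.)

T ≈ 462 K

Absorbed flux αS = emitted flux εσT⁴ (one radiating face); with α = ε, T = (S/σ)^(1/4).
T = (2580 / 5.67×10⁻⁸)^(1/4) = (4.55×10^10)^(1/4).
T = 462 K.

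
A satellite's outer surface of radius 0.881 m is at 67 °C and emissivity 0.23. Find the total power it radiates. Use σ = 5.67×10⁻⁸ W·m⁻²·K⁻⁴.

A = 4πr² = 4π × (0.881)² = 9.75 m².
67 °C = 340 K.
P = εσAT⁴ = 0.23 × 5.67×10⁻⁸ × 9.75 × (340)⁴ = 0.23 × 5.67×10⁻⁸ × 9.75 × 1.34×10^10.
P = 1700 W.

P ≈ 1700 W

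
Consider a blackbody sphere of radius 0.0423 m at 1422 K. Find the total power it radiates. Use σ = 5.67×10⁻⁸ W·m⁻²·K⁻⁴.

A = 4πr² = 4π × (0.0423)² = 0.0225 m².
P = σAT⁴ = 5.67×10⁻⁸ × 0.0225 × (1422)⁴ = 5.67×10⁻⁸ × 0.0225 × 4.09×10^12.
P = 5210 W.

P ≈ 5210 W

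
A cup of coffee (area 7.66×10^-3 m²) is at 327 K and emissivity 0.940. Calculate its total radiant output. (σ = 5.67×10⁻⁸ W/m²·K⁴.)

P ≈ 4.67 W

Stefan–Boltzmann: P = εσAT⁴ = 0.940 × 5.67×10⁻⁸ × 7.66×10^-3 × (327)⁴ = 0.940 × 5.67×10⁻⁸ × 7.66×10^-3 × 1.14×10^10.
P = 4.67 W.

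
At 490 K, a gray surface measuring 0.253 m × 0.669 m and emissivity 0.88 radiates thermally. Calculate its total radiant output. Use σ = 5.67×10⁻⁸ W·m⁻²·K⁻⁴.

P ≈ 487 W

A = 0.253 × 0.669 = 0.169 m².
Stefan–Boltzmann: P = εσAT⁴ = 0.88 × 5.67×10⁻⁸ × 0.169 × (490)⁴ = 0.88 × 5.67×10⁻⁸ × 0.169 × 5.76×10^10.
P = 487 W.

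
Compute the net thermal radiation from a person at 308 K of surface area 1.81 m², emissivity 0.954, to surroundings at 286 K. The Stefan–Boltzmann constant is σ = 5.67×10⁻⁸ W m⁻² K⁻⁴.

Q = εσA(T⁴ − T_s⁴). T⁴ − T_s⁴ = (308)⁴ − (286)⁴ = 9.00×10^9 − 6.69×10^9 = 2.31×10^9 K⁴.
Q = 0.954 × 5.67×10⁻⁸ × 1.81 × 2.31×10^9 = 226 W.

Q ≈ 226 W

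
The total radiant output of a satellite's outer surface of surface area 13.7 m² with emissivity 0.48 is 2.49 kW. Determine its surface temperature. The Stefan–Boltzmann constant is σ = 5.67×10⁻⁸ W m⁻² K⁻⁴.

From P = εσAT⁴, T = (P / εσA)^(1/4) = (2490 / (0.48 × 5.67×10⁻⁸ × 13.7))^(1/4).
T = (6.68×10^9)^(1/4) = 286 K.

T ≈ 286 K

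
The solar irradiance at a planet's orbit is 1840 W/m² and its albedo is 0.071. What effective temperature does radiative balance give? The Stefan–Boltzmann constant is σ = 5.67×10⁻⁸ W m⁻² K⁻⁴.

Power absorbed = (1−a)S·πR²; power emitted = 4πR²σT⁴. Equating and cancelling πR²:
T = ((1−a)S / 4σ)^(1/4) = (1710 / (4 × 5.67×10⁻⁸))^(1/4) = (7.54×10^9)^(1/4).
T = 295 K.

T ≈ 295 K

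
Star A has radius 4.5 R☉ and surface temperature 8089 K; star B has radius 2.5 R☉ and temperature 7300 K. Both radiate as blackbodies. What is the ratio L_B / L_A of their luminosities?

L = 4πR²σT⁴ ∝ R²T⁴, so L_B/L_A = (2.5/4.5)² × (7300/8089)⁴ = 0.309 × 0.663 = 0.205.

L_B/L_A ≈ 0.205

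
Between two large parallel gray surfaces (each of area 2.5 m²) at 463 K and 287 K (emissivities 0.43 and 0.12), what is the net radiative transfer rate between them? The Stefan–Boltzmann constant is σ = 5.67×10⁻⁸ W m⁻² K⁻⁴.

Q ≈ 575 W

For two large parallel gray plates, q = σ(T₁⁴ − T₂⁴) / (1/ε₁ + 1/ε₂ − 1).
1/ε₁ + 1/ε₂ − 1 = 1/0.43 + 1/0.12 − 1 = 9.659.
T₁⁴ − T₂⁴ = 4.60×10^10 − 6.78×10^9 = 3.92×10^10 K⁴.
q = 5.67×10⁻⁸ × 3.92×10^10 / 9.659 = 230 W/m².
Q = q·A = 230 × 2.5 = 575 W.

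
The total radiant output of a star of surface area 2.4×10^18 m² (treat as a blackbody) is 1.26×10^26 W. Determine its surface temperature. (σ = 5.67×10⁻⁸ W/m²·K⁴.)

T ≈ 5520 K

From P = σAT⁴, T = (P / σA)^(1/4) = (1.26×10^26 / (5.67×10⁻⁸ × 2.40×10^18))^(1/4).
T = (9.26×10^14)^(1/4) = 5520 K.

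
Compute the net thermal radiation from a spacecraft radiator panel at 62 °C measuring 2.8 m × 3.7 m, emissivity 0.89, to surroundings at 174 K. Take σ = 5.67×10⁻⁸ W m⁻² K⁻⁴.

A = 2.8 × 3.7 = 10.4 m².
Convert: 62 °C = 335 K.
Q = εσA(T⁴ − T_s⁴). T⁴ − T_s⁴ = (335)⁴ − (174)⁴ = 1.26×10^10 − 9.17×10^8 = 1.17×10^10 K⁴.
Q = 0.89 × 5.67×10⁻⁸ × 10.4 × 1.17×10^10 = 6110 W.

Q ≈ 6110 W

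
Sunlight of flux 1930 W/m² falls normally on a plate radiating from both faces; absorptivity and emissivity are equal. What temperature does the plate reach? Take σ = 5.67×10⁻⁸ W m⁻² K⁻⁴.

T ≈ 361 K

Absorbed flux αS = emitted flux 2εσT⁴ per unit area; with α = ε this gives T = (S/2σ)^(1/4).
T = (1930 / (2 × 5.67×10⁻⁸))^(1/4) = (1.70×10^10)^(1/4).
T = 361 K.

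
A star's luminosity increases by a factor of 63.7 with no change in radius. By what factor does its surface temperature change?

P ∝ T⁴ ⇒ T ∝ P^(1/4), so T scales by (63.7)^(1/4) = 2.83.

factor ≈ 2.83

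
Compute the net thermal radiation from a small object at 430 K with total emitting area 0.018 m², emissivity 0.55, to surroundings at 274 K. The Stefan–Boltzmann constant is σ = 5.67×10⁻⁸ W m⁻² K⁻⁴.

Q = εσA(T⁴ − T_s⁴). T⁴ − T_s⁴ = (430)⁴ − (274)⁴ = 3.42×10^10 − 5.64×10^9 = 2.86×10^10 K⁴.
Q = 0.55 × 5.67×10⁻⁸ × 0.0180 × 2.86×10^10 = 16.0 W.

Q ≈ 16.0 W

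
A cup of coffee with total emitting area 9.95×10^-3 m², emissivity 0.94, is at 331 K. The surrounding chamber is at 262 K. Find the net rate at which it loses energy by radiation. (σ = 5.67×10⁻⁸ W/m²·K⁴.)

Q ≈ 3.87 W

Q = εσA(T⁴ − T_s⁴). T⁴ − T_s⁴ = (331)⁴ − (262)⁴ = 1.20×10^10 − 4.71×10^9 = 7.29×10^9 K⁴.
Q = 0.94 × 5.67×10⁻⁸ × 9.95×10^-3 × 7.29×10^9 = 3.87 W.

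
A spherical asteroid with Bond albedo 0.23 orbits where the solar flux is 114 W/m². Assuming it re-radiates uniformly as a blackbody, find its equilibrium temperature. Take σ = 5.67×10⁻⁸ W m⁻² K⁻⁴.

Power absorbed = (1−a)S·πR²; power emitted = 4πR²σT⁴. Equating and cancelling πR²:
T = ((1−a)S / 4σ)^(1/4) = (87.8 / (4 × 5.67×10⁻⁸))^(1/4) = (3.87×10^8)^(1/4).
T = 140 K.

T ≈ 140 K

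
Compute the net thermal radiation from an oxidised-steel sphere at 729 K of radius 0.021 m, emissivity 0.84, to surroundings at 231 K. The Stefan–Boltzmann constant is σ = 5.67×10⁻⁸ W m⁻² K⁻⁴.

A = 4πr² = 4π × (0.021)² = 5.54×10^-3 m².
Q = εσA(T⁴ − T_s⁴). T⁴ − T_s⁴ = (729)⁴ − (231)⁴ = 2.82×10^11 − 2.85×10^9 = 2.80×10^11 K⁴.
Q = 0.84 × 5.67×10⁻⁸ × 5.54×10^-3 × 2.80×10^11 = 73.8 W.

Q ≈ 73.8 W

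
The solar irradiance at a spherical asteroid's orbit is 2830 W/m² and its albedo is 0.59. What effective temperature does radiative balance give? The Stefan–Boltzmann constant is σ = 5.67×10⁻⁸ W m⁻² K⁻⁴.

T ≈ 267 K

Power absorbed = (1−a)S·πR²; power emitted = 4πR²σT⁴. Equating and cancelling πR²:
T = ((1−a)S / 4σ)^(1/4) = (1160 / (4 × 5.67×10⁻⁸))^(1/4) = (5.12×10^9)^(1/4).
T = 267 K.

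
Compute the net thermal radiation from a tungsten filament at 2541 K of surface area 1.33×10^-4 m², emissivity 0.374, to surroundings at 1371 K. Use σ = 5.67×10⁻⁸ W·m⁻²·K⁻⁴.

Q ≈ 108 W

Q = εσA(T⁴ − T_s⁴). T⁴ − T_s⁴ = (2541)⁴ − (1371)⁴ = 4.17×10^13 − 3.53×10^12 = 3.82×10^13 K⁴.
Q = 0.374 × 5.67×10⁻⁸ × 1.33×10^-4 × 3.82×10^13 = 108 W.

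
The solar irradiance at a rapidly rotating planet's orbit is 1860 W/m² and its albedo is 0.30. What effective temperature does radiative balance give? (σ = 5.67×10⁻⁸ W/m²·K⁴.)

T ≈ 275 K

Power absorbed = (1−a)S·πR²; power emitted = 4πR²σT⁴. Equating and cancelling πR²:
T = ((1−a)S / 4σ)^(1/4) = (1300 / (4 × 5.67×10⁻⁸))^(1/4) = (5.74×10^9)^(1/4).
T = 275 K.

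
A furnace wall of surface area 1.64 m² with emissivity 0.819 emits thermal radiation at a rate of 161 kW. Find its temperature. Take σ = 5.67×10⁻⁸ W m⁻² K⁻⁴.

From P = εσAT⁴, T = (P / εσA)^(1/4) = (1.61×10^5 / (0.819 × 5.67×10⁻⁸ × 1.64))^(1/4).
T = (2.11×10^12)^(1/4) = 1210 K.

T ≈ 1210 K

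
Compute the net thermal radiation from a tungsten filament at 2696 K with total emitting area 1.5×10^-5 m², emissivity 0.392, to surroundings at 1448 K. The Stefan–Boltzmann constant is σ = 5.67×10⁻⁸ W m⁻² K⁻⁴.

Q = εσA(T⁴ − T_s⁴). T⁴ − T_s⁴ = (2696)⁴ − (1448)⁴ = 5.28×10^13 − 4.40×10^12 = 4.84×10^13 K⁴.
Q = 0.392 × 5.67×10⁻⁸ × 1.50×10^-5 × 4.84×10^13 = 16.1 W.

Q ≈ 16.1 W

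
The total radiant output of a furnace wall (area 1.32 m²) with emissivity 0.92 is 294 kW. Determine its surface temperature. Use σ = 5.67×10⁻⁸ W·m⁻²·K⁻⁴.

T ≈ 1440 K

From P = εσAT⁴, T = (P / εσA)^(1/4) = (2.94×10^5 / (0.92 × 5.67×10⁻⁸ × 1.32))^(1/4).
T = (4.27×10^12)^(1/4) = 1440 K.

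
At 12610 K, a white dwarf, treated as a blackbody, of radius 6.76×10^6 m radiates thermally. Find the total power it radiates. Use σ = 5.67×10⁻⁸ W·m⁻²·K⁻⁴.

P ≈ 8.23×10^23 W

A = 4πr² = 4π × (6.76×10^6)² = 5.74×10^14 m².
P = σAT⁴ = 5.67×10⁻⁸ × 5.74×10^14 × (12610)⁴ = 5.67×10⁻⁸ × 5.74×10^14 × 2.53×10^16.
P = 8.23×10^23 W.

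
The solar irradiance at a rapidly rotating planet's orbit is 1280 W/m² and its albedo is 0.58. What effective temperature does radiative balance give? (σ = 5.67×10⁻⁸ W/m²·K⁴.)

T ≈ 221 K

Power absorbed = (1−a)S·πR²; power emitted = 4πR²σT⁴. Equating and cancelling πR²:
T = ((1−a)S / 4σ)^(1/4) = (538 / (4 × 5.67×10⁻⁸))^(1/4) = (2.37×10^9)^(1/4).
T = 221 K.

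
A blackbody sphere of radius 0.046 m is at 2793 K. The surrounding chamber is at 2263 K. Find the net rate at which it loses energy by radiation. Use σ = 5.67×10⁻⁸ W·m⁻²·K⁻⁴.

A = 4πr² = 4π × (0.046)² = 0.0266 m².
Q = σA(T⁴ − T_s⁴). T⁴ − T_s⁴ = (2793)⁴ − (2263)⁴ = 6.09×10^13 − 2.62×10^13 = 3.46×10^13 K⁴.
Q = 5.67×10⁻⁸ × 0.0266 × 3.46×10^13 = 52200 W.

Q ≈ 52200 W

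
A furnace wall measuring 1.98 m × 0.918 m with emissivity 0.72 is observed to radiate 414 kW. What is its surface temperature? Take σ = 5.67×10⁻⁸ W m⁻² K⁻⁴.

A = 1.98 × 0.918 = 1.82 m².
From P = εσAT⁴, T = (P / εσA)^(1/4) = (4.14×10^5 / (0.72 × 5.67×10⁻⁸ × 1.82))^(1/4).
T = (5.58×10^12)^(1/4) = 1540 K.

T ≈ 1540 K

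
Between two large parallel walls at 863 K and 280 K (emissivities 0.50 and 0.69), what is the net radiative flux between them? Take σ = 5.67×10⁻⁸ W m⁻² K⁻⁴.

For two large parallel gray plates, q = σ(T₁⁴ − T₂⁴) / (1/ε₁ + 1/ε₂ − 1).
1/ε₁ + 1/ε₂ − 1 = 1/0.50 + 1/0.69 − 1 = 2.449.
T₁⁴ − T₂⁴ = 5.55×10^11 − 6.15×10^9 = 5.49×10^11 K⁴.
q = 5.67×10⁻⁸ × 5.49×10^11 / 2.449 = 12700 W/m².

q ≈ 12700 W/m²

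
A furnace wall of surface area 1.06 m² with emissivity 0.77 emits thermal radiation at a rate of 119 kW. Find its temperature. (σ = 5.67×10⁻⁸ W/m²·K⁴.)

T ≈ 1270 K

From P = εσAT⁴, T = (P / εσA)^(1/4) = (1.19×10^5 / (0.77 × 5.67×10⁻⁸ × 1.06))^(1/4).
T = (2.57×10^12)^(1/4) = 1270 K.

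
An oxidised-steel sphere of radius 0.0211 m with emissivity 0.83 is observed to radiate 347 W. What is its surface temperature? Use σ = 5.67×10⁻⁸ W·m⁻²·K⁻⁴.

T ≈ 1070 K

A = 4πr² = 4π × (0.0211)² = 5.59×10^-3 m².
From P = εσAT⁴, T = (P / εσA)^(1/4) = (347 / (0.83 × 5.67×10⁻⁸ × 5.59×10^-3))^(1/4).
T = (1.32×10^12)^(1/4) = 1070 K.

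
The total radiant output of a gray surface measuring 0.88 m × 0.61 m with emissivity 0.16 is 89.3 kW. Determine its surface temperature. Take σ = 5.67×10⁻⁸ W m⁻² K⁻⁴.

T ≈ 2070 K

A = 0.88 × 0.61 = 0.537 m².
From P = εσAT⁴, T = (P / εσA)^(1/4) = (89300 / (0.16 × 5.67×10⁻⁸ × 0.537))^(1/4).
T = (1.83×10^13)^(1/4) = 2070 K.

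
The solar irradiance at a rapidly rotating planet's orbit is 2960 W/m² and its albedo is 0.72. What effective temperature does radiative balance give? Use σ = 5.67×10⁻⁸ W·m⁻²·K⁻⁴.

T ≈ 246 K

Power absorbed = (1−a)S·πR²; power emitted = 4πR²σT⁴. Equating and cancelling πR²:
T = ((1−a)S / 4σ)^(1/4) = (829 / (4 × 5.67×10⁻⁸))^(1/4) = (3.65×10^9)^(1/4).
T = 246 K.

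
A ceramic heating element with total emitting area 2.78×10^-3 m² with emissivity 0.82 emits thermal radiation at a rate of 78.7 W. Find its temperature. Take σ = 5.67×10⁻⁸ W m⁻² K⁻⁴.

From P = εσAT⁴, T = (P / εσA)^(1/4) = (78.7 / (0.82 × 5.67×10⁻⁸ × 2.78×10^-3))^(1/4).
T = (6.09×10^11)^(1/4) = 883 K.

T ≈ 883 K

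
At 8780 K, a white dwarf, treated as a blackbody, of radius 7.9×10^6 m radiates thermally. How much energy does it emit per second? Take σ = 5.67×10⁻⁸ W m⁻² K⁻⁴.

A = 4πr² = 4π × (7.9×10^6)² = 7.84×10^14 m².
P = σAT⁴ = 5.67×10⁻⁸ × 7.84×10^14 × (8780)⁴ = 5.67×10⁻⁸ × 7.84×10^14 × 5.94×10^15.
P = 2.64×10^23 W.

P ≈ 2.64×10^23 W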